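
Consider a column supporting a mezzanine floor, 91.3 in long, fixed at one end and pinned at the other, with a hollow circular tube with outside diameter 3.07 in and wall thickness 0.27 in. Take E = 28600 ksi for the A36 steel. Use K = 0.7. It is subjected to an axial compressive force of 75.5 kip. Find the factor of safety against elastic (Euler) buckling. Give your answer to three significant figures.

n ≈ 2.15

Inner diameter d_i = 3.07 − 2×0.27 = 2.530 in
I = π(d_o⁴ − d_i⁴)/64 = π(3.07⁴ − 2.530⁴)/64 = 2.349 in⁴
Effective length L_e = K·L = 0.7 × 91.3 = 63.91 in
P_cr = π²EI / L_e² = π² × 28600×10³ × 2.349 / 63.91² = 1.623×10^5 lb
Factor of safety n = P_cr / P = 162.35 / 75.5 = 2.15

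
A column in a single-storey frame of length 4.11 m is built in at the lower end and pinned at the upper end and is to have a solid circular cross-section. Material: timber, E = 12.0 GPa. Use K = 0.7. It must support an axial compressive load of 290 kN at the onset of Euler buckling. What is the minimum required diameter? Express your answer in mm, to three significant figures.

L_e = K·L = 0.7 × 4.11 = 2.877 m
Required I = P_cr·L_e²/(π²E) = 2.900×10^5 × 2.877² / (π² × 1.20×10^10) = 2.027×10^-5 m⁴
I_req = 2.027×10^7 mm⁴
Solid circle: I = πd⁴/64  ⇒  d = (64I/π)^(1/4) = (64×2.027×10^7/π)^(1/4) = 143 mm

d ≈ 143 mm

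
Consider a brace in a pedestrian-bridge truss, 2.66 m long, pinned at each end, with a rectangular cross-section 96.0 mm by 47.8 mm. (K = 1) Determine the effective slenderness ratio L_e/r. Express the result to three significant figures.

Buckling occurs about the weak axis: I_min = h·b³/12 with b = 47.8 mm (the shorter side).
I_min = 96.0×47.8³/12 = 8.737×10^5 mm⁴
A = 4.589×10^3 mm²;  r_min = √(I/A) = √(8.737×10^5/4.589×10^3) = 13.80 mm
L_e = K·L = 1 × 2.66 m = 2.660 m = 2660.0 mm
λ = L_e / r_min = 2660.0 / 13.80 = 193

λ ≈ 193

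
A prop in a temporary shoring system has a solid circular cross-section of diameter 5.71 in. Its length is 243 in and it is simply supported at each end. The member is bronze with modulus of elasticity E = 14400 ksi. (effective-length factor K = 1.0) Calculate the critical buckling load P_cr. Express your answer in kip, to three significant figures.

I = πd⁴/64 = π×5.71⁴/64 = 52.18 in⁴
Effective length L_e = K·L = 1 × 243 = 243.0 in
P_cr = π²EI / L_e² = π² × 14400×10³ × 52.18 / 243.0² = 1.256×10^5 lb

P_cr ≈ 126 kip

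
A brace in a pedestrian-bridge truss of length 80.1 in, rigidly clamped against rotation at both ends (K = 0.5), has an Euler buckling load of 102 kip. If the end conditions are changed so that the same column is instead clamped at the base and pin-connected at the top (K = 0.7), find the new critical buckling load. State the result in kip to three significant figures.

P_cr ≈ 52.0 kip

P_cr ∝ 1/K², so P_cr,new = P_cr,old × (K_old/K_new)² = 102 × (0.5/0.7)²
= 102 × 0.5102 = 52.0 kip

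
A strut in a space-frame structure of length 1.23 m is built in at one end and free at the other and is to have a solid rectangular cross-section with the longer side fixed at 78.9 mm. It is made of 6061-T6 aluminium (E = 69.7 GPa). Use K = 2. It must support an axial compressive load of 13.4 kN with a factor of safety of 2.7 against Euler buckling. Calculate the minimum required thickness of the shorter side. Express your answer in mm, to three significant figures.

Required P_cr = n·P = 2.7 × 13.4 = 36.18 kN
L_e = K·L = 2 × 1.23 = 2.460 m
Required I = P_cr·L_e²/(π²E) = 3.618×10^4 × 2.460² / (π² × 6.97×10^10) = 3.183×10^-7 m⁴
I_req = 3.183×10^5 mm⁴
Rectangle, weak axis: I_min = h·b³/12 with h = 78.9 mm fixed  ⇒  b = (12I/h)^(1/3) = 36.4 mm

b ≈ 36.4 mm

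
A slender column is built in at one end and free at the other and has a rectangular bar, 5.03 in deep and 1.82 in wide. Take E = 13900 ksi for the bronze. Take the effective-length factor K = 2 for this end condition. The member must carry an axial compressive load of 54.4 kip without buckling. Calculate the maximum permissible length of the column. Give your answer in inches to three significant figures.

Buckling occurs about the weak axis: I_min = h·b³/12 with b = 1.82 in (the shorter side).
I_min = 5.03×1.82³/12 = 2.527 in⁴
At the buckling limit P_cr = P = 5.440×10^4 lb
From P_cr = π²EI/(K·L)²:  L = (1/K)·√(π²EI/P_cr) = (1/2)·√(π²×1.39×10^7×2.527/5.440×10^4)
L = 39.9 in

L_max ≈ 39.9 in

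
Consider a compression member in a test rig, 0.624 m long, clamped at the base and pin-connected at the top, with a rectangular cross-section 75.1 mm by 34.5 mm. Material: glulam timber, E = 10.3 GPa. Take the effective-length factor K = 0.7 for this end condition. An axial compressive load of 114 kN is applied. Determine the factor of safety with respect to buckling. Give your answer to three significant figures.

Buckling occurs about the weak axis: I_min = h·b³/12 with b = 34.5 mm (the shorter side).
I_min = 75.1×34.5³/12 = 2.570×10^5 mm⁴
I = 2.570×10^5 mm⁴ = 2.570×10^-7 m⁴
Effective length L_e = K·L = 0.7 × 0.624 = 0.4368 m
P_cr = π²EI / L_e² = π² × 10.3×10⁹ × 2.570×10^-7 / 0.4368² = 1.369×10^5 N
Factor of safety n = P_cr / P = 136.93 / 114 = 1.20

n ≈ 1.20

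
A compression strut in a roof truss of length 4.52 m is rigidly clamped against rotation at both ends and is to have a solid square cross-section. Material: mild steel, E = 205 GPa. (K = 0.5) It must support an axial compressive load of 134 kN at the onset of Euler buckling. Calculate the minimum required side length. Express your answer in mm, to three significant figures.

L_e = K·L = 0.5 × 4.52 = 2.260 m
Required I = P_cr·L_e²/(π²E) = 1.340×10^5 × 2.260² / (π² × 2.05×10^11) = 3.383×10^-7 m⁴
I_req = 3.383×10^5 mm⁴
Solid square: I = a⁴/12  ⇒  a = (12I)^(1/4) = (12×3.383×10^5)^(1/4) = 44.9 mm

a ≈ 44.9 mm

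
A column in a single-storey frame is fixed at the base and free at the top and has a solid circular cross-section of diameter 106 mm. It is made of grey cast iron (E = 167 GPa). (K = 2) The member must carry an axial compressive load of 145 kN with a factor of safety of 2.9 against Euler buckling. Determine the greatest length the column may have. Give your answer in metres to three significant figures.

I = πd⁴/64 = π×106⁴/64 = 6.197×10^6 mm⁴
I = 6.197×10^-6 m⁴
Required critical load P_cr = n·P = 2.9 × 145 = 420.5 kN = 4.205×10^5 N
From P_cr = π²EI/(K·L)²:  L = (1/K)·√(π²EI/P_cr) = (1/2)·√(π²×1.67×10^11×6.197×10^-6/4.205×10^5)
L = 2.46 m

L_max ≈ 2.46 m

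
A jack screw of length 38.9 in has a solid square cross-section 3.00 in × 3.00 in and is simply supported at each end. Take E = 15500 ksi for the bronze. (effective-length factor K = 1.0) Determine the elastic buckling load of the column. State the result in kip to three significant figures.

I = a⁴/12 = 3.00⁴/12 = 6.750 in⁴
Effective length L_e = K·L = 1 × 38.9 = 38.90 in
P_cr = π²EI / L_e² = π² × 15500×10³ × 6.750 / 38.90² = 6.824×10^5 lb

P_cr ≈ 682 kip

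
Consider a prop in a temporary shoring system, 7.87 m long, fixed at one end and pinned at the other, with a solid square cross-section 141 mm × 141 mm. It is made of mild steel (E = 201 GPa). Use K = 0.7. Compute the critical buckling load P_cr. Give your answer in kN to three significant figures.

I = a⁴/12 = 141⁴/12 = 3.294×10^7 mm⁴
I = 3.294×10^7 mm⁴ = 3.294×10^-5 m⁴
Effective length L_e = K·L = 0.7 × 7.87 = 5.509 m
P_cr = π²EI / L_e² = π² × 201×10⁹ × 3.294×10^-5 / 5.509² = 2.153×10^6 N

P_cr ≈ 2150 kN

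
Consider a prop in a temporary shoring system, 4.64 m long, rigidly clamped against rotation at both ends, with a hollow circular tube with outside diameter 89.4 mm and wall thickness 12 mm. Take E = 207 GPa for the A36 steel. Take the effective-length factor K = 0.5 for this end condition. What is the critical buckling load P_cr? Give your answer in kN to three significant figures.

Inner diameter d_i = 89.4 − 2×12 = 65.40 mm
I = π(d_o⁴ − d_i⁴)/64 = π(89.4⁴ − 65.40⁴)/64 = 2.238×10^6 mm⁴
I = 2.238×10^6 mm⁴ = 2.238×10^-6 m⁴
Effective length L_e = K·L = 0.5 × 4.64 = 2.320 m
P_cr = π²EI / L_e² = π² × 207×10⁹ × 2.238×10^-6 / 2.320² = 8.493×10^5 N

P_cr ≈ 849 kN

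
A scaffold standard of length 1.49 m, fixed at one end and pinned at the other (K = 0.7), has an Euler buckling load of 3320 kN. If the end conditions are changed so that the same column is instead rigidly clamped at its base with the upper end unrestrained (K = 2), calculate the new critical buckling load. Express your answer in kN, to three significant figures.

P_cr ≈ 407 kN

P_cr ∝ 1/K², so P_cr,new = P_cr,old × (K_old/K_new)² = 3320 × (0.7/2)²
= 3320 × 0.1225 = 407 kN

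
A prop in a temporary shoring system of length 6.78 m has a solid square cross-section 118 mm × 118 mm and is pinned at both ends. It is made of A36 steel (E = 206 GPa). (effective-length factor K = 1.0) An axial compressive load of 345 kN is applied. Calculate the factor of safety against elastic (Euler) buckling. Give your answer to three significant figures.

I = a⁴/12 = 118⁴/12 = 1.616×10^7 mm⁴
I = 1.616×10^7 mm⁴ = 1.616×10^-5 m⁴
Effective length L_e = K·L = 1 × 6.78 = 6.780 m
P_cr = π²EI / L_e² = π² × 206×10⁹ × 1.616×10^-5 / 6.780² = 7.146×10^5 N
Factor of safety n = P_cr / P = 714.59 / 345 = 2.07

n ≈ 2.07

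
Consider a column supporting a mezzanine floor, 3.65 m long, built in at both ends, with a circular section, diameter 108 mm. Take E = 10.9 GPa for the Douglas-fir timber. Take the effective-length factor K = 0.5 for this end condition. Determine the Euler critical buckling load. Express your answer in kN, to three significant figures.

I = πd⁴/64 = π×108⁴/64 = 6.678×10^6 mm⁴
I = 6.678×10^6 mm⁴ = 6.678×10^-6 m⁴
Effective length L_e = K·L = 0.5 × 3.65 = 1.825 m
P_cr = π²EI / L_e² = π² × 10.9×10⁹ × 6.678×10^-6 / 1.825² = 2.157×10^5 N

P_cr ≈ 216 kN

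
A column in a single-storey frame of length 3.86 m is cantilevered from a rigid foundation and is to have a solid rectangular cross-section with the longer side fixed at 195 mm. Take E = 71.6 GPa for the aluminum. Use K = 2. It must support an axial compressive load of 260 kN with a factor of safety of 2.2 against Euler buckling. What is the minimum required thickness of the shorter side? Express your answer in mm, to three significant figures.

b ≈ 144 mm

Required P_cr = n·P = 2.2 × 260 = 572.0 kN
L_e = K·L = 2 × 3.86 = 7.720 m
Required I = P_cr·L_e²/(π²E) = 5.720×10^5 × 7.720² / (π² × 7.16×10^10) = 4.824×10^-5 m⁴
I_req = 4.824×10^7 mm⁴
Rectangle, weak axis: I_min = h·b³/12 with h = 195 mm fixed  ⇒  b = (12I/h)^(1/3) = 144 mm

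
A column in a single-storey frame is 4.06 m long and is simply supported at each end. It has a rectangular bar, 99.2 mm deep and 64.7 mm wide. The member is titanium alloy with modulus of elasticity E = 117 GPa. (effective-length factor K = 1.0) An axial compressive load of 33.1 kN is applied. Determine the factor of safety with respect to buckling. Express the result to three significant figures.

Buckling occurs about the weak axis: I_min = h·b³/12 with b = 64.7 mm (the shorter side).
I_min = 99.2×64.7³/12 = 2.239×10^6 mm⁴
I = 2.239×10^6 mm⁴ = 2.239×10^-6 m⁴
Effective length L_e = K·L = 1 × 4.06 = 4.060 m
P_cr = π²EI / L_e² = π² × 117×10⁹ × 2.239×10^-6 / 4.060² = 1.568×10^5 N
Factor of safety n = P_cr / P = 156.85 / 33.1 = 4.74

n ≈ 4.74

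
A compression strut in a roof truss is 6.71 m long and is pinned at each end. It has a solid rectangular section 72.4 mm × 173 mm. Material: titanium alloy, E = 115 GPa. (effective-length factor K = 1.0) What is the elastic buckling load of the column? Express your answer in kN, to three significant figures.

Buckling occurs about the weak axis: I_min = h·b³/12 with b = 72.4 mm (the shorter side).
I_min = 173×72.4³/12 = 5.471×10^6 mm⁴
I = 5.471×10^6 mm⁴ = 5.471×10^-6 m⁴
Effective length L_e = K·L = 1 × 6.71 = 6.710 m
P_cr = π²EI / L_e² = π² × 115×10⁹ × 5.471×10^-6 / 6.710² = 1.379×10^5 N

P_cr ≈ 138 kN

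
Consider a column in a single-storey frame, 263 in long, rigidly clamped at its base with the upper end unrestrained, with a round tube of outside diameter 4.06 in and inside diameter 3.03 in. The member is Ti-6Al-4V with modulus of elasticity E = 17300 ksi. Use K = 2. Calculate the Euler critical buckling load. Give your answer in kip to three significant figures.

P_cr ≈ 5.68 kip

d_o = 4.06 in, d_i = 3.03 in
I = π(d_o⁴ − d_i⁴)/64 = π(4.06⁴ − 3.030⁴)/64 = 9.200 in⁴
Effective length L_e = K·L = 2 × 263 = 526.0 in
P_cr = π²EI / L_e² = π² × 17300×10³ × 9.200 / 526.0² = 5.678×10^3 lb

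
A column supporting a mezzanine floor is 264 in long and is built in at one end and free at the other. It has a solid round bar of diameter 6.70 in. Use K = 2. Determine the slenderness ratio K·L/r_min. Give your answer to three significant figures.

λ ≈ 315

For a solid circle r = d/4 = 6.70/4 = 1.675 in
L_e = K·L = 2 × 264 = 528.0 in
λ = L_e / r_min = 528.00 / 1.675 = 315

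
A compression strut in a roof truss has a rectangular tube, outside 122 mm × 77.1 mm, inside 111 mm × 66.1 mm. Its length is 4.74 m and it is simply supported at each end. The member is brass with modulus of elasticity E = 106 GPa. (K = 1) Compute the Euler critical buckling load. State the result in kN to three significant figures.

Weak-axis I_min = (h_o·b_o³ − h_i·b_i³)/12 with b_o = 77.1, b_i = 66.10 mm (shorter outer/inner sides).
I_min = (122×77.1³ − 111.0×66.10³)/12 = 1.988×10^6 mm⁴
I = 1.988×10^6 mm⁴ = 1.988×10^-6 m⁴
Effective length L_e = K·L = 1 × 4.74 = 4.740 m
P_cr = π²EI / L_e² = π² × 106×10⁹ × 1.988×10^-6 / 4.740² = 9.257×10^4 N

P_cr ≈ 92.6 kN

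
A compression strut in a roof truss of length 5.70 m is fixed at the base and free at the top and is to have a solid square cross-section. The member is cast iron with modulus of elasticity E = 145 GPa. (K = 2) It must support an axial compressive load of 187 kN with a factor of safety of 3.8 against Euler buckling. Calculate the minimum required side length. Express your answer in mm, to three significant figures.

Required P_cr = n·P = 3.8 × 187 = 710.6 kN
L_e = K·L = 2 × 5.70 = 11.40 m
Required I = P_cr·L_e²/(π²E) = 7.106×10^5 × 11.40² / (π² × 1.45×10^11) = 6.453×10^-5 m⁴
I_req = 6.453×10^7 mm⁴
Solid square: I = a⁴/12  ⇒  a = (12I)^(1/4) = (12×6.453×10^7)^(1/4) = 167 mm

a ≈ 167 mm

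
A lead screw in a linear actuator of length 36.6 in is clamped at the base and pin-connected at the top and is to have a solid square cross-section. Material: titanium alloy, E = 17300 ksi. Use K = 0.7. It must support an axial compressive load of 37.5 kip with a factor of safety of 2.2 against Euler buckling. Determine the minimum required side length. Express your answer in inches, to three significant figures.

Required P_cr = n·P = 2.2 × 37.5 = 82.50 kip
L_e = K·L = 0.7 × 36.6 = 25.62 in
Required I = P_cr·L_e²/(π²E) = 8.250×10^4 × 25.62² / (π² × 1.73×10^7) = 0.3172 in⁴
Solid square: I = a⁴/12  ⇒  a = (12I)^(1/4) = (12×0.3172)^(1/4) = 1.40 in

a ≈ 1.40 in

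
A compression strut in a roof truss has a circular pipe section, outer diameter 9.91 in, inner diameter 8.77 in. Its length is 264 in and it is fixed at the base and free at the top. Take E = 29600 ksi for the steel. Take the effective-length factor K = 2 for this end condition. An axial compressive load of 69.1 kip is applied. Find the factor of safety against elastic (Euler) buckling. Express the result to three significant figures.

n ≈ 2.78

d_o = 9.91 in, d_i = 8.77 in
I = π(d_o⁴ − d_i⁴)/64 = π(9.91⁴ − 8.770⁴)/64 = 183.1 in⁴
Effective length L_e = K·L = 2 × 264 = 528.0 in
P_cr = π²EI / L_e² = π² × 29600×10³ × 183.1 / 528.0² = 1.918×10^5 lb
Factor of safety n = P_cr / P = 191.83 / 69.1 = 2.78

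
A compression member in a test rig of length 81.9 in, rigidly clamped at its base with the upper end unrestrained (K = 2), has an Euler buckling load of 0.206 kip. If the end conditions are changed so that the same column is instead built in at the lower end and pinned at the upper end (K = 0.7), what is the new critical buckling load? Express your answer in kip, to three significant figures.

P_cr ≈ 1.68 kip

P_cr ∝ 1/K², so P_cr,new = P_cr,old × (K_old/K_new)² = 0.206 × (2/0.7)²
= 0.206 × 8.163 = 1.68 kip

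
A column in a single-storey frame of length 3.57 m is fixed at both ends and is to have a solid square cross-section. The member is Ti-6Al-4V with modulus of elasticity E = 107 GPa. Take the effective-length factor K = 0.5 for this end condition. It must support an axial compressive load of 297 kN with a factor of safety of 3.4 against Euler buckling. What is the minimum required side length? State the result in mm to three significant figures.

Required P_cr = n·P = 3.4 × 297 = 1010 kN
L_e = K·L = 0.5 × 3.57 = 1.785 m
Required I = P_cr·L_e²/(π²E) = 1.010×10^6 × 1.785² / (π² × 1.07×10^11) = 3.047×10^-6 m⁴
I_req = 3.047×10^6 mm⁴
Solid square: I = a⁴/12  ⇒  a = (12I)^(1/4) = (12×3.047×10^6)^(1/4) = 77.8 mm

a ≈ 77.8 mm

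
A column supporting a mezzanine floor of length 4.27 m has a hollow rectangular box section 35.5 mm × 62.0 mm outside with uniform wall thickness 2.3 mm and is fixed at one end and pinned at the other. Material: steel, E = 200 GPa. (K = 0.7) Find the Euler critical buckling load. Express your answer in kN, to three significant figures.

P_cr ≈ 19.9 kN

Inner dimensions: h_i = 62.0 − 2×2.3 = 57.40 mm, b_i = 35.5 − 2×2.3 = 30.90 mm
Weak-axis I_min = (h_o·b_o³ − h_i·b_i³)/12 with b_o = 35.5, b_i = 30.90 mm (shorter outer/inner sides).
I_min = (62.0×35.5³ − 57.40×30.90³)/12 = 9.003×10^4 mm⁴
I = 9.003×10^4 mm⁴ = 9.003×10^-8 m⁴
Effective length L_e = K·L = 0.7 × 4.27 = 2.989 m
P_cr = π²EI / L_e² = π² × 200×10⁹ × 9.003×10^-8 / 2.989² = 1.989×10^4 N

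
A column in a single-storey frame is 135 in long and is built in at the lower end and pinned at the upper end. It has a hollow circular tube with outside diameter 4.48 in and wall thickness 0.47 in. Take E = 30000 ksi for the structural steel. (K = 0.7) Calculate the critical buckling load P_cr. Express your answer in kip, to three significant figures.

Inner diameter d_i = 4.48 − 2×0.47 = 3.540 in
I = π(d_o⁴ − d_i⁴)/64 = π(4.48⁴ − 3.540⁴)/64 = 12.06 in⁴
Effective length L_e = K·L = 0.7 × 135 = 94.50 in
P_cr = π²EI / L_e² = π² × 30000×10³ × 12.06 / 94.50² = 4.000×10^5 lb

P_cr ≈ 400 kip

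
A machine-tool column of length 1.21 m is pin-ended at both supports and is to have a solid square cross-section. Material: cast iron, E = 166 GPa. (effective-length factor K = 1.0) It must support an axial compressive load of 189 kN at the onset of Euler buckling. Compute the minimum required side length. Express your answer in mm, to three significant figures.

a ≈ 37.7 mm

L_e = K·L = 1 × 1.21 = 1.210 m
Required I = P_cr·L_e²/(π²E) = 1.890×10^5 × 1.210² / (π² × 1.66×10^11) = 1.689×10^-7 m⁴
I_req = 1.689×10^5 mm⁴
Solid square: I = a⁴/12  ⇒  a = (12I)^(1/4) = (12×1.689×10^5)^(1/4) = 37.7 mm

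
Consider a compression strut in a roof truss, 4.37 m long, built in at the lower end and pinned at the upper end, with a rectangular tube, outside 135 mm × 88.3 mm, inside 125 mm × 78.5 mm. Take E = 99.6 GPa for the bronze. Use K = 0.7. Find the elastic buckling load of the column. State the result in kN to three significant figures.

P_cr ≈ 284 kN

Weak-axis I_min = (h_o·b_o³ − h_i·b_i³)/12 with b_o = 88.3, b_i = 78.50 mm (shorter outer/inner sides).
I_min = (135×88.3³ − 125.0×78.50³)/12 = 2.706×10^6 mm⁴
I = 2.706×10^6 mm⁴ = 2.706×10^-6 m⁴
Effective length L_e = K·L = 0.7 × 4.37 = 3.059 m
P_cr = π²EI / L_e² = π² × 99.6×10⁹ × 2.706×10^-6 / 3.059² = 2.843×10^5 N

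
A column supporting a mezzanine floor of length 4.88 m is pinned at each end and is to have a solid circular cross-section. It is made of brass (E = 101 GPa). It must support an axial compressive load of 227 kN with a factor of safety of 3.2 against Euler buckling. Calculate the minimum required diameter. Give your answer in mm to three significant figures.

Required P_cr = n·P = 3.2 × 227 = 726.4 kN
L_e = K·L = 1 × 4.88 = 4.880 m
Required I = P_cr·L_e²/(π²E) = 7.264×10^5 × 4.880² / (π² × 1.01×10^11) = 1.735×10^-5 m⁴
I_req = 1.735×10^7 mm⁴
Solid circle: I = πd⁴/64  ⇒  d = (64I/π)^(1/4) = (64×1.735×10^7/π)^(1/4) = 137 mm

d ≈ 137 mm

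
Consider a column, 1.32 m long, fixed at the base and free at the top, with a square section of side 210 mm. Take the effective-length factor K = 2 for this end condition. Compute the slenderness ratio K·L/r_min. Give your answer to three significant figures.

For a square r = a/√12 = 210/√12 = 60.62 mm
L_e = K·L = 2 × 1.32 m = 2.640 m = 2640.0 mm
λ = L_e / r_min = 2640.0 / 60.62 = 43.5

λ ≈ 43.5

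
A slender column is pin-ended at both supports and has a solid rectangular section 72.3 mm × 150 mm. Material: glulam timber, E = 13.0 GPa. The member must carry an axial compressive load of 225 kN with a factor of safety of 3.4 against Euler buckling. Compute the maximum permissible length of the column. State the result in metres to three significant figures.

Buckling occurs about the weak axis: I_min = h·b³/12 with b = 72.3 mm (the shorter side).
I_min = 150×72.3³/12 = 4.724×10^6 mm⁴
I = 4.724×10^-6 m⁴
Required critical load P_cr = n·P = 3.4 × 225 = 765.0 kN = 7.650×10^5 N
From P_cr = π²EI/(K·L)²:  L = (1/K)·√(π²EI/P_cr) = (1/1)·√(π²×1.30×10^10×4.724×10^-6/7.650×10^5)
L = 0.890 m

L_max ≈ 0.890 m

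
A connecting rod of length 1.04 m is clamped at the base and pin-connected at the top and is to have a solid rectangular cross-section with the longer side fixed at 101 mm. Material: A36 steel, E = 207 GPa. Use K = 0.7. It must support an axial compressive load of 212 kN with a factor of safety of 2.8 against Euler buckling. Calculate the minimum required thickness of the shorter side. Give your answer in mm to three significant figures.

b ≈ 26.4 mm

Required P_cr = n·P = 2.8 × 212 = 593.6 kN
L_e = K·L = 0.7 × 1.04 = 0.7280 m
Required I = P_cr·L_e²/(π²E) = 5.936×10^5 × 0.7280² / (π² × 2.07×10^11) = 1.540×10^-7 m⁴
I_req = 1.540×10^5 mm⁴
Rectangle, weak axis: I_min = h·b³/12 with h = 101 mm fixed  ⇒  b = (12I/h)^(1/3) = 26.4 mm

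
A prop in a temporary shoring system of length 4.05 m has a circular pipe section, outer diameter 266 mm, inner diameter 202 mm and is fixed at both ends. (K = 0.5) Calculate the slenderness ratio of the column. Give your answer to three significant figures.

λ ≈ 24.3

d_o = 266 mm, d_i = 202 mm
I = π(d_o⁴ − d_i⁴)/64 = π(266⁴ − 202.0⁴)/64 = 1.640×10^8 mm⁴
A = 2.352×10^4 mm²;  r_min = √(I/A) = √(1.640×10^8/2.352×10^4) = 83.50 mm
L_e = K·L = 0.5 × 4.05 m = 2.025 m = 2025.0 mm
λ = L_e / r_min = 2025.0 / 83.50 = 24.3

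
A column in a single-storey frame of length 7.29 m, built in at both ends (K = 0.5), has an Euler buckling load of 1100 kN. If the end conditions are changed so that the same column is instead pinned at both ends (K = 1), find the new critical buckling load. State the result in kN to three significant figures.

P_cr ≈ 275 kN

P_cr ∝ 1/K², so P_cr,new = P_cr,old × (K_old/K_new)² = 1100 × (0.5/1)²
= 1100 × 0.2500 = 275 kN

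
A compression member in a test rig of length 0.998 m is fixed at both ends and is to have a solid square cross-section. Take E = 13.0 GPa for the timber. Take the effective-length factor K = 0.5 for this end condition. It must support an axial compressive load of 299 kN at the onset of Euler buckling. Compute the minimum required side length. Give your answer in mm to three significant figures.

a ≈ 51.4 mm

L_e = K·L = 0.5 × 0.998 = 0.4990 m
Required I = P_cr·L_e²/(π²E) = 2.990×10^5 × 0.4990² / (π² × 1.30×10^10) = 5.803×10^-7 m⁴
I_req = 5.803×10^5 mm⁴
Solid square: I = a⁴/12  ⇒  a = (12I)^(1/4) = (12×5.803×10^5)^(1/4) = 51.4 mm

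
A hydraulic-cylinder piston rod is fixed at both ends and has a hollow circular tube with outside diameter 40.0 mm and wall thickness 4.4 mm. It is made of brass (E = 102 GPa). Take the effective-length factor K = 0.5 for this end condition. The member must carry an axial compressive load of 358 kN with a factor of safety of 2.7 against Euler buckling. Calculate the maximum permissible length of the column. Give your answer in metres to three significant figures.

Inner diameter d_i = 40.0 − 2×4.4 = 31.20 mm
I = π(d_o⁴ − d_i⁴)/64 = π(40.0⁴ − 31.20⁴)/64 = 7.915×10^4 mm⁴
I = 7.915×10^-8 m⁴
Required critical load P_cr = n·P = 2.7 × 358 = 966.6 kN = 9.666×10^5 N
From P_cr = π²EI/(K·L)²:  L = (1/K)·√(π²EI/P_cr) = (1/0.5)·√(π²×1.02×10^11×7.915×10^-8/9.666×10^5)
L = 0.574 m

L_max ≈ 0.574 m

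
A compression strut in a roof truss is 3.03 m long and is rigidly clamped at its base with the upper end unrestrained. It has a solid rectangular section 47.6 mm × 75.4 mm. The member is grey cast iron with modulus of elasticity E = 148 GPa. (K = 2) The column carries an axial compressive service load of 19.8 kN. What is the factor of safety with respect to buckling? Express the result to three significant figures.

Buckling occurs about the weak axis: I_min = h·b³/12 with b = 47.6 mm (the shorter side).
I_min = 75.4×47.6³/12 = 6.777×10^5 mm⁴
I = 6.777×10^5 mm⁴ = 6.777×10^-7 m⁴
Effective length L_e = K·L = 2 × 3.03 = 6.060 m
P_cr = π²EI / L_e² = π² × 148×10⁹ × 6.777×10^-7 / 6.060² = 2.695×10^4 N
Factor of safety n = P_cr / P = 26.954 / 19.8 = 1.36

n ≈ 1.36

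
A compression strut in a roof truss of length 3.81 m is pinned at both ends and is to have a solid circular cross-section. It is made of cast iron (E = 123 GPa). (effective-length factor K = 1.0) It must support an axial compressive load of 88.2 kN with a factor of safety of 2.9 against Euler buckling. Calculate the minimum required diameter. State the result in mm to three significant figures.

Required P_cr = n·P = 2.9 × 88.2 = 255.8 kN
L_e = K·L = 1 × 3.81 = 3.810 m
Required I = P_cr·L_e²/(π²E) = 2.558×10^5 × 3.810² / (π² × 1.23×10^11) = 3.059×10^-6 m⁴
I_req = 3.059×10^6 mm⁴
Solid circle: I = πd⁴/64  ⇒  d = (64I/π)^(1/4) = (64×3.059×10^6/π)^(1/4) = 88.8 mm

d ≈ 88.8 mm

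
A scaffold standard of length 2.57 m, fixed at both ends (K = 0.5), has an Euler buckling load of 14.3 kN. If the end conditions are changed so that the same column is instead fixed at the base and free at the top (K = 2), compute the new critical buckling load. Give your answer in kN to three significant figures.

P_cr ∝ 1/K², so P_cr,new = P_cr,old × (K_old/K_new)² = 14.3 × (0.5/2)²
= 14.3 × 0.06250 = 0.894 kN

P_cr ≈ 0.894 kN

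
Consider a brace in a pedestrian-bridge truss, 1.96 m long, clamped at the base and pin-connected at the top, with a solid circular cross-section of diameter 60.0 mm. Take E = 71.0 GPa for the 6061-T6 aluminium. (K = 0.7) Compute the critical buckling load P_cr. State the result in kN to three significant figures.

P_cr ≈ 237 kN

I = πd⁴/64 = π×60.0⁴/64 = 6.362×10^5 mm⁴
I = 6.362×10^5 mm⁴ = 6.362×10^-7 m⁴
Effective length L_e = K·L = 0.7 × 1.96 = 1.372 m
P_cr = π²EI / L_e² = π² × 71.0×10⁹ × 6.362×10^-7 / 1.372² = 2.368×10^5 N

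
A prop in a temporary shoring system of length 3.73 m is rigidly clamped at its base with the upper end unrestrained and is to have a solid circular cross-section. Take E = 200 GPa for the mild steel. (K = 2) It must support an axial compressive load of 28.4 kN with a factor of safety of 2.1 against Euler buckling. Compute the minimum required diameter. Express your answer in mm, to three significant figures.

Required P_cr = n·P = 2.1 × 28.4 = 59.64 kN
L_e = K·L = 2 × 3.73 = 7.460 m
Required I = P_cr·L_e²/(π²E) = 5.964×10^4 × 7.460² / (π² × 2.00×10^11) = 1.681×10^-6 m⁴
I_req = 1.681×10^6 mm⁴
Solid circle: I = πd⁴/64  ⇒  d = (64I/π)^(1/4) = (64×1.681×10^6/π)^(1/4) = 76.5 mm

d ≈ 76.5 mm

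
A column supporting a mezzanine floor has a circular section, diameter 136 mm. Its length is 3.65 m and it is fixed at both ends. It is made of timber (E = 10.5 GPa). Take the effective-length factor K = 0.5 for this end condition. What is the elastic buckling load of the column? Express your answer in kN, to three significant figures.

P_cr ≈ 523 kN

I = πd⁴/64 = π×136⁴/64 = 1.679×10^7 mm⁴
I = 1.679×10^7 mm⁴ = 1.679×10^-5 m⁴
Effective length L_e = K·L = 0.5 × 3.65 = 1.825 m
P_cr = π²EI / L_e² = π² × 10.5×10⁹ × 1.679×10^-5 / 1.825² = 5.225×10^5 N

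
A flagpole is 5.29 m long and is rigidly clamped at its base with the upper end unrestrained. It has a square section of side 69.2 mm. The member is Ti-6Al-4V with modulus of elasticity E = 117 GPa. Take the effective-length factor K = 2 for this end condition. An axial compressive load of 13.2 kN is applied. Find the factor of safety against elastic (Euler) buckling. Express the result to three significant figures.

I = a⁴/12 = 69.2⁴/12 = 1.911×10^6 mm⁴
I = 1.911×10^6 mm⁴ = 1.911×10^-6 m⁴
Effective length L_e = K·L = 2 × 5.29 = 10.58 m
P_cr = π²EI / L_e² = π² × 117×10⁹ × 1.911×10^-6 / 10.58² = 1.971×10^4 N
Factor of safety n = P_cr / P = 19.713 / 13.2 = 1.49

n ≈ 1.49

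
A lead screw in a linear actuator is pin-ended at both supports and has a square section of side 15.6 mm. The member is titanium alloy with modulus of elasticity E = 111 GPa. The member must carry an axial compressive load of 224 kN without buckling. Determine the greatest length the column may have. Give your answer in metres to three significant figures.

L_max ≈ 0.155 m

I = a⁴/12 = 15.6⁴/12 = 4.935×10^3 mm⁴
I = 4.935×10^-9 m⁴
At the buckling limit P_cr = P = 2.240×10^5 N
From P_cr = π²EI/(K·L)²:  L = (1/K)·√(π²EI/P_cr) = (1/1)·√(π²×1.11×10^11×4.935×10^-9/2.240×10^5)
L = 0.155 m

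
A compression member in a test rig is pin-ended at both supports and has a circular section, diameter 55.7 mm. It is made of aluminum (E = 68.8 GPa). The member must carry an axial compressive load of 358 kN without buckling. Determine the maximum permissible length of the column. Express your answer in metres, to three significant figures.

L_max ≈ 0.947 m

I = πd⁴/64 = π×55.7⁴/64 = 4.725×10^5 mm⁴
I = 4.725×10^-7 m⁴
At the buckling limit P_cr = P = 3.580×10^5 N
From P_cr = π²EI/(K·L)²:  L = (1/K)·√(π²EI/P_cr) = (1/1)·√(π²×6.88×10^10×4.725×10^-7/3.580×10^5)
L = 0.947 m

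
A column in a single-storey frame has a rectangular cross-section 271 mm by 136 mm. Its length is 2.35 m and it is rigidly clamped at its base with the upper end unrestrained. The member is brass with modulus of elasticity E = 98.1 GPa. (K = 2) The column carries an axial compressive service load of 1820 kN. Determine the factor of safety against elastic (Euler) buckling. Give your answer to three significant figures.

n ≈ 1.37

Buckling occurs about the weak axis: I_min = h·b³/12 with b = 136 mm (the shorter side).
I_min = 271×136³/12 = 5.681×10^7 mm⁴
I = 5.681×10^7 mm⁴ = 5.681×10^-5 m⁴
Effective length L_e = K·L = 2 × 2.35 = 4.700 m
P_cr = π²EI / L_e² = π² × 98.1×10⁹ × 5.681×10^-5 / 4.700² = 2.490×10^6 N
Factor of safety n = P_cr / P = 2489.9 / 1820 = 1.37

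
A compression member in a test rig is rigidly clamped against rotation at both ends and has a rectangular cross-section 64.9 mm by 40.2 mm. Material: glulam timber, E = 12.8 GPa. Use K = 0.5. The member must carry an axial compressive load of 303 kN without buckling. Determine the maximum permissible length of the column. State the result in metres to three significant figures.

Buckling occurs about the weak axis: I_min = h·b³/12 with b = 40.2 mm (the shorter side).
I_min = 64.9×40.2³/12 = 3.514×10^5 mm⁴
I = 3.514×10^-7 m⁴
At the buckling limit P_cr = P = 3.030×10^5 N
From P_cr = π²EI/(K·L)²:  L = (1/K)·√(π²EI/P_cr) = (1/0.5)·√(π²×1.28×10^10×3.514×10^-7/3.030×10^5)
L = 0.765 m

L_max ≈ 0.765 m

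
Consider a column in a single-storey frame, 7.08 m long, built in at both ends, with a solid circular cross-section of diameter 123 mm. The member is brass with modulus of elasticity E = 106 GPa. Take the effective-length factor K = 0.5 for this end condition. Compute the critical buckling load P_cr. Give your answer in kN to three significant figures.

P_cr ≈ 938 kN

I = πd⁴/64 = π×123⁴/64 = 1.124×10^7 mm⁴
I = 1.124×10^7 mm⁴ = 1.124×10^-5 m⁴
Effective length L_e = K·L = 0.5 × 7.08 = 3.540 m
P_cr = π²EI / L_e² = π² × 106×10⁹ × 1.124×10^-5 / 3.540² = 9.380×10^5 N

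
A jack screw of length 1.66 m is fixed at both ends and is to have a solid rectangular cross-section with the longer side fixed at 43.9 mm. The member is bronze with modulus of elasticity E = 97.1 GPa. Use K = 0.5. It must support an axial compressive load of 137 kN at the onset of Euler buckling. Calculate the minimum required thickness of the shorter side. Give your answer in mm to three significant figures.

L_e = K·L = 0.5 × 1.66 = 0.8300 m
Required I = P_cr·L_e²/(π²E) = 1.370×10^5 × 0.8300² / (π² × 9.71×10^10) = 9.848×10^-8 m⁴
I_req = 9.848×10^4 mm⁴
Rectangle, weak axis: I_min = h·b³/12 with h = 43.9 mm fixed  ⇒  b = (12I/h)^(1/3) = 30.0 mm

b ≈ 30.0 mm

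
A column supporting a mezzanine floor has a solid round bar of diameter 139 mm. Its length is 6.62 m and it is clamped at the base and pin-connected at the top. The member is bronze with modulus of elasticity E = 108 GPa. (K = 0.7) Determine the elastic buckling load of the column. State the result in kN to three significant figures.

P_cr ≈ 910 kN

I = πd⁴/64 = π×139⁴/64 = 1.832×10^7 mm⁴
I = 1.832×10^7 mm⁴ = 1.832×10^-5 m⁴
Effective length L_e = K·L = 0.7 × 6.62 = 4.634 m
P_cr = π²EI / L_e² = π² × 108×10⁹ × 1.832×10^-5 / 4.634² = 9.096×10^5 N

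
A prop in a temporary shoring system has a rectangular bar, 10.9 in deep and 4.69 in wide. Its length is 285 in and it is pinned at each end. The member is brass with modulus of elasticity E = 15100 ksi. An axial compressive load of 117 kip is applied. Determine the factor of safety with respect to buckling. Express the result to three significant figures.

Buckling occurs about the weak axis: I_min = h·b³/12 with b = 4.69 in (the shorter side).
I_min = 10.9×4.69³/12 = 93.71 in⁴
Effective length L_e = K·L = 1 × 285 = 285.0 in
P_cr = π²EI / L_e² = π² × 15100×10³ × 93.71 / 285.0² = 1.719×10^5 lb
Factor of safety n = P_cr / P = 171.93 / 117 = 1.47

n ≈ 1.47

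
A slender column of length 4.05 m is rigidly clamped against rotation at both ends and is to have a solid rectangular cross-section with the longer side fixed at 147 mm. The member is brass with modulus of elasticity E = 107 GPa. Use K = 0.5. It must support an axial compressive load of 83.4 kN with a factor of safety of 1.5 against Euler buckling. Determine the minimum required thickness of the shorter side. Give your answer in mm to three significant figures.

Required P_cr = n·P = 1.5 × 83.4 = 125.1 kN
L_e = K·L = 0.5 × 4.05 = 2.025 m
Required I = P_cr·L_e²/(π²E) = 1.251×10^5 × 2.025² / (π² × 1.07×10^11) = 4.858×10^-7 m⁴
I_req = 4.858×10^5 mm⁴
Rectangle, weak axis: I_min = h·b³/12 with h = 147 mm fixed  ⇒  b = (12I/h)^(1/3) = 34.1 mm

b ≈ 34.1 mm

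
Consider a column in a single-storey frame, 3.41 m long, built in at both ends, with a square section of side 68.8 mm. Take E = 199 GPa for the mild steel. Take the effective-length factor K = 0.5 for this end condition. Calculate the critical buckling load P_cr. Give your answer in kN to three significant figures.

I = a⁴/12 = 68.8⁴/12 = 1.867×10^6 mm⁴
I = 1.867×10^6 mm⁴ = 1.867×10^-6 m⁴
Effective length L_e = K·L = 0.5 × 3.41 = 1.705 m
P_cr = π²EI / L_e² = π² × 199×10⁹ × 1.867×10^-6 / 1.705² = 1.261×10^6 N

P_cr ≈ 1260 kN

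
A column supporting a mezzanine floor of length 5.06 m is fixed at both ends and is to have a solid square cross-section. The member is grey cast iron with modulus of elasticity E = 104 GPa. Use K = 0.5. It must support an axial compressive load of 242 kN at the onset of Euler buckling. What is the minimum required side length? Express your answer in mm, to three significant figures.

L_e = K·L = 0.5 × 5.06 = 2.530 m
Required I = P_cr·L_e²/(π²E) = 2.420×10^5 × 2.530² / (π² × 1.04×10^11) = 1.509×10^-6 m⁴
I_req = 1.509×10^6 mm⁴
Solid square: I = a⁴/12  ⇒  a = (12I)^(1/4) = (12×1.509×10^6)^(1/4) = 65.2 mm

a ≈ 65.2 mm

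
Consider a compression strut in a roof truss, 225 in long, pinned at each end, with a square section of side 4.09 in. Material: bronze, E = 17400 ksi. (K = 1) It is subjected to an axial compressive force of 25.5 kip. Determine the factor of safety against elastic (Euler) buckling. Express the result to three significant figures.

I = a⁴/12 = 4.09⁴/12 = 23.32 in⁴
Effective length L_e = K·L = 1 × 225 = 225.0 in
P_cr = π²EI / L_e² = π² × 17400×10³ × 23.32 / 225.0² = 7.910×10^4 lb
Factor of safety n = P_cr / P = 79.104 / 25.5 = 3.10

n ≈ 3.10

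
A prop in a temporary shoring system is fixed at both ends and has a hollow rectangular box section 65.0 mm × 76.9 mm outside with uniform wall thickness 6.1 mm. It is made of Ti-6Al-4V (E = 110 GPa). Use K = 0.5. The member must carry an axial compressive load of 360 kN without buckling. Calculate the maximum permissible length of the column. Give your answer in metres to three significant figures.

Inner dimensions: h_i = 76.9 − 2×6.1 = 64.70 mm, b_i = 65.0 − 2×6.1 = 52.80 mm
Weak-axis I_min = (h_o·b_o³ − h_i·b_i³)/12 with b_o = 65.0, b_i = 52.80 mm (shorter outer/inner sides).
I_min = (76.9×65.0³ − 64.70×52.80³)/12 = 9.662×10^5 mm⁴
I = 9.662×10^-7 m⁴
At the buckling limit P_cr = P = 3.600×10^5 N
From P_cr = π²EI/(K·L)²:  L = (1/K)·√(π²EI/P_cr) = (1/0.5)·√(π²×1.10×10^11×9.662×10^-7/3.600×10^5)
L = 3.41 m

L_max ≈ 3.41 m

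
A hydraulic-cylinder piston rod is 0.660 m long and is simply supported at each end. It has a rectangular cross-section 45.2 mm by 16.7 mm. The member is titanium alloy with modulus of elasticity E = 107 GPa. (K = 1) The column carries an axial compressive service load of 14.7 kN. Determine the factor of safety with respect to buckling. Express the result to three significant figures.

n ≈ 2.89

Buckling occurs about the weak axis: I_min = h·b³/12 with b = 16.7 mm (the shorter side).
I_min = 45.2×16.7³/12 = 1.754×10^4 mm⁴
I = 1.754×10^4 mm⁴ = 1.754×10^-8 m⁴
Effective length L_e = K·L = 1 × 0.660 = 0.6600 m
P_cr = π²EI / L_e² = π² × 107×10⁹ × 1.754×10^-8 / 0.6600² = 4.253×10^4 N
Factor of safety n = P_cr / P = 42.531 / 14.7 = 2.89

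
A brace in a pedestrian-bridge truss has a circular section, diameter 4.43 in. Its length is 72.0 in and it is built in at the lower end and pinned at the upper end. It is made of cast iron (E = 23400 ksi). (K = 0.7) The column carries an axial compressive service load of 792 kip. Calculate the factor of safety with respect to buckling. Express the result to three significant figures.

n ≈ 2.17

I = πd⁴/64 = π×4.43⁴/64 = 18.91 in⁴
Effective length L_e = K·L = 0.7 × 72.0 = 50.40 in
P_cr = π²EI / L_e² = π² × 23400×10³ × 18.91 / 50.40² = 1.719×10^6 lb
Factor of safety n = P_cr / P = 1718.9 / 792 = 2.17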